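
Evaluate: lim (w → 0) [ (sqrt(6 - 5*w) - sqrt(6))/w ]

A 0/0 form; rationalise with √(6 - 5w) + √6. This collapses the numerator to -5w, leaving -5/(√(6 - 5w) + √6) → -5/(2√6) = -5*√(6)/12.

-5*√(6)/12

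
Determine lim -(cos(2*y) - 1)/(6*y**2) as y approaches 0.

1/3

Direct substitution gives 0/0.
Apply L'Hôpital: lim (-2*sin(2*y))/(-12*y), still 0/0.
After 2 applications of L'Hôpital's rule the quotient is (-4*cos(2*y))/(-12); substituting y = 0 gives 1/3.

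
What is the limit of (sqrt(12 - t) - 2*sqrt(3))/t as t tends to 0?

-√(3)/12

A 0/0 form; rationalise with √(12 - t) + √12. This collapses the numerator to -t, leaving -1/(√(12 - t) + √12) → -1/(2√12) = -√(3)/12.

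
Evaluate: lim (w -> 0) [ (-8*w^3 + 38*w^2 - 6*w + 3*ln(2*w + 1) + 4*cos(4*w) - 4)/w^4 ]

Substitution gives 0/0 (the numerator vanishes to order 4).
Expand each term to order w^4: the coefficient of w^4 in 4·cos(4w) is 128/3 and in 3·ln(1 + 2w) is -12.
Lower-order terms cancel with the polynomial part, so the numerator is (92/3)·w^4 + o(w^4), and the limit is (92/3)/(1) = 92/3.

92/3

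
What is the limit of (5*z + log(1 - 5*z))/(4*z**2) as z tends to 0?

Direct substitution gives 0/0.
Apply L'Hôpital: lim (5 - 5/(1 - 5*z))/(8*z), still 0/0.
After 2 applications of L'Hôpital's rule the quotient is (-25/(1 - 5*z)^2)/(8); substituting z = 0 gives -25/8.

-25/8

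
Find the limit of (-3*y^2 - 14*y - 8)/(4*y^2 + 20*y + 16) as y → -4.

At y = -4 both the top and bottom vanish — a removable singularity. Factoring out (y + 4) from each leaves (-3*y - 2)/(4*y + 4), which at y = -4 equals -5/6.

-5/6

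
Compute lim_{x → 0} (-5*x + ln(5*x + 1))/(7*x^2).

-25/14

Direct substitution gives 0/0.
Apply L'Hôpital: lim (-5 + 5/(5*x + 1))/(14*x), still 0/0.
After 2 applications of L'Hôpital's rule the quotient is (-25/(5*x + 1)^2)/(14); substituting x = 0 gives -25/14.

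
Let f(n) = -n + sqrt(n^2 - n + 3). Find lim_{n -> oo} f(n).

This has the form ∞ − ∞. Multiply and divide by the conjugate √(n^2 - n + 3) + n.
That gives (-n + 3) / (√(n^2 - n + 3) + n).
Divide numerator and denominator by n: the limit is -1/(2·1) = -1/2.

-1/2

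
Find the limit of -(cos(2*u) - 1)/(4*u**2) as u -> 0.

1/2

Direct substitution gives 0/0.
Apply L'Hôpital: lim (-2*sin(2*u))/(-8*u), still 0/0.
After 2 applications of L'Hôpital's rule the quotient is (-4*cos(2*u))/(-8); substituting u = 0 gives 1/2.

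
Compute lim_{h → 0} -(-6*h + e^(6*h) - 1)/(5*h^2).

Direct substitution gives 0/0.
Apply L'Hôpital: lim (6*e^(6*h) - 6)/(-10*h), still 0/0.
After 2 applications of L'Hôpital's rule the quotient is (36*e^(6*h))/(-10); substituting h = 0 gives -18/5.

-18/5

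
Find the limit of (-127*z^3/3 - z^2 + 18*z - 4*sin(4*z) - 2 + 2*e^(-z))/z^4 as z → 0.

1/12

Substitution gives 0/0; apply L'Hôpital's rule 4 times.
After differentiating numerator and denominator 4 times the quotient is (-1024*sin(4*z) + 2*e^(-z))/(24); at z = 0 this is 1/12.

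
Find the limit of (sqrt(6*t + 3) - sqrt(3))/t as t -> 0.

Substitution gives 0/0. Multiply numerator and denominator by the conjugate √(3 + 6t) + √3.
The numerator becomes (3 + 6t) − 3 = 6t, so the expression simplifies to 6/(√(3 + 6t) + √3).
Letting t → 0 gives 6/(2√3) = √(3).

√(3)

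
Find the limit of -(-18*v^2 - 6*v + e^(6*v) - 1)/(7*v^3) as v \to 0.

Direct substitution gives 0/0.
Apply L'Hôpital: lim (-36*v + 6*e^(6*v) - 6)/(-21*v^2), still 0/0.
Apply L'Hôpital: lim (36*e^(6*v) - 36)/(-42*v), still 0/0.
After 3 applications of L'Hôpital's rule the quotient is (216*e^(6*v))/(-42); substituting v = 0 gives -36/7.

-36/7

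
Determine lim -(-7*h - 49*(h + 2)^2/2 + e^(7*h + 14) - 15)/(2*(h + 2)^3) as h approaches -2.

Direct substitution gives 0/0.
Apply L'Hôpital: lim (-49*h + 7*e^(7*h + 14) - 105)/(-6*(h + 2)^2), still 0/0.
Apply L'Hôpital: lim (49*e^(7*h + 14) - 49)/(-12*h - 24), still 0/0.
After 3 applications of L'Hôpital's rule the quotient is (343*e^(7*h + 14))/(-12); substituting h = -2 gives -343/12.

-343/12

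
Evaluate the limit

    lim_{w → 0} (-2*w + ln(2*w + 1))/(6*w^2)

Direct substitution gives 0/0.
Apply L'Hôpital: lim (-2 + 2/(2*w + 1))/(12*w), still 0/0.
After 2 applications of L'Hôpital's rule the quotient is (-4/(2*w + 1)^2)/(12); substituting w = 0 gives -1/3.

-1/3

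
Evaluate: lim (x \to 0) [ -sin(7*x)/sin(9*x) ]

-7/9

Substitution gives 0/0.
Divide numerator and denominator by x: sin(7x)/x → 7 and sin(9x)/x → 9, so the limit is -1·7/9 = -7/9.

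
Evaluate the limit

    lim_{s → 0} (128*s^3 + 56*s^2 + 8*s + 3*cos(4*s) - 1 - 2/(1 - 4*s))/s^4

-480

Substitution gives 0/0 (the numerator vanishes to order 4).
Expand each term to order s^4: the coefficient of s^4 in 3·cos(4s) is 32 and in -2·1/(1 - 4s) is -512.
Lower-order terms cancel with the polynomial part, so the numerator is (-480)·s^4 + o(s^4), and the limit is (-480)/(1) = -480.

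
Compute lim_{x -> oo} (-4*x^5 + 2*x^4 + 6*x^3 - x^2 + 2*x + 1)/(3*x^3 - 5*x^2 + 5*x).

-∞

The numerator has higher degree (5 > 3); the quotient behaves like (-4/(3))·x^2 for large |x|.
As x → +∞ this diverges to -∞.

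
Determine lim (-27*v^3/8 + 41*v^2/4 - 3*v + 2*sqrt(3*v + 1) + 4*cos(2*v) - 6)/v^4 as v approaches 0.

-703/192

Substitution gives 0/0 (the numerator vanishes to order 4).
Expand each term to order v^4: the coefficient of v^4 in 2·√(1 + 3v) is -405/64 and in 4·cos(2v) is 8/3.
Lower-order terms cancel with the polynomial part, so the numerator is (-703/192)·v^4 + o(v^4), and the limit is (-703/192)/(1) = -703/192.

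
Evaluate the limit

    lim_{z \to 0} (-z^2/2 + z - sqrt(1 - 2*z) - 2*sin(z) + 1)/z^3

Substitution gives 0/0 (the numerator vanishes to order 3).
Expand each term to order z^3: the coefficient of z^3 in -2·sin(z) is 1/3 and in −√(1 - 2z) is 1/2.
Lower-order terms cancel with the polynomial part, so the numerator is (5/6)·z^3 + o(z^3), and the limit is (5/6)/(1) = 5/6.

5/6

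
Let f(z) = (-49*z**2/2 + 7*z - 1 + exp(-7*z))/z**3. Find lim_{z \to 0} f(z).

-343/6

Direct substitution gives 0/0.
Apply L'Hôpital: lim (-49*z + 7 - 7*e^(-7*z))/(3*z^2), still 0/0.
Apply L'Hôpital: lim (-49 + 49*e^(-7*z))/(6*z), still 0/0.
After 3 applications of L'Hôpital's rule the quotient is (-343*e^(-7*z))/(6); substituting z = 0 gives -343/6.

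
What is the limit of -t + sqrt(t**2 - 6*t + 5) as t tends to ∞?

An ∞ − ∞ form. Rationalising with the conjugate, the difference becomes (-6t + 5) / (√(t^2 - 6*t + 5) + t).
For large t the denominator behaves like 2·t, so the quotient tends to -6/2 = -3.

-3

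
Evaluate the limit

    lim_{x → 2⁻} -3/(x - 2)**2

As x → 2⁻, (x - 2) → 0⁻, so (x - 2)^2 → 0⁺ and -3/(x - 2)^2 → -∞.

-∞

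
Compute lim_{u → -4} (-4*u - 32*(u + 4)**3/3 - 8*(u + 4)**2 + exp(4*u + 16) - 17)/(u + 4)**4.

32/3

Direct substitution gives 0/0.
Apply L'Hôpital: lim (-16*u - 32*(u + 4)^2 + 4*e^(4*u + 16) - 68)/(4*(u + 4)^3), still 0/0.
Apply L'Hôpital: lim (-64*u + 16*e^(4*u + 16) - 272)/(12*(u + 4)^2), still 0/0.
Apply L'Hôpital: lim (64*e^(4*u + 16) - 64)/(24*u + 96), still 0/0.
After 4 applications of L'Hôpital's rule the quotient is (256*e^(4*u + 16))/(24); substituting u = -4 gives 32/3.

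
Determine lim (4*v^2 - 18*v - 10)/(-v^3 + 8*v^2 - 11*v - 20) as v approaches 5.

Direct substitution gives 0/0, so factor. Both numerator and denominator have (v - 5) as a factor.
After cancelling, the expression reduces to (4*v + 2)/(-v^2 + 3*v + 4).
Substituting v = 5 gives -11/3.

-11/3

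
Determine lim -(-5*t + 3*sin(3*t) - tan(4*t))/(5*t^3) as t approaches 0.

209/30

Substitution gives 0/0; apply L'Hôpital's rule 3 times.
After differentiating numerator and denominator 3 times the quotient is (-81*cos(3*t) - 384*tan(4*t)^4 - 512*tan(4*t)^2 - 128)/(-30); at t = 0 this is 209/30.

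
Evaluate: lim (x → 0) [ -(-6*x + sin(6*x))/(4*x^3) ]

Direct substitution gives 0/0.
Apply L'Hôpital: lim (6*cos(6*x) - 6)/(-12*x^2), still 0/0.
Apply L'Hôpital: lim (-36*sin(6*x))/(-24*x), still 0/0.
After 3 applications of L'Hôpital's rule the quotient is (-216*cos(6*x))/(-24); substituting x = 0 gives 9.

9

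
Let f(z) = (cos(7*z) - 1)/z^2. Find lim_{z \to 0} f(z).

-49/2

Direct substitution gives 0/0.
Apply L'Hôpital: lim (-7*sin(7*z))/(2*z), still 0/0.
After 2 applications of L'Hôpital's rule the quotient is (-49*cos(7*z))/(2); substituting z = 0 gives -49/2.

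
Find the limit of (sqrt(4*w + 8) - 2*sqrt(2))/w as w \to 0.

A 0/0 form; rationalise with √(8 + 4w) + √8. This collapses the numerator to 4w, leaving 4/(√(8 + 4w) + √8) → 4/(2√8) = √(2)/2.

√(2)/2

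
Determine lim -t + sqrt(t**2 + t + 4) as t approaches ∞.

1/2

An ∞ − ∞ form. Rationalising with the conjugate, the difference becomes (t + 4) / (√(t^2 + t + 4) + t).
For large t the denominator behaves like 2·t, so the quotient tends to 1/2 = 1/2.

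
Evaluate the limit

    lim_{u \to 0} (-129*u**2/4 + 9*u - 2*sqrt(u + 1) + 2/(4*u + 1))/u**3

Substitution gives 0/0 (the numerator vanishes to order 3).
Expand each term to order u^3: the coefficient of u^3 in 2·1/(1 + 4u) is -128 and in -2·√(1 + u) is -1/8.
Lower-order terms cancel with the polynomial part, so the numerator is (-1025/8)·u^3 + o(u^3), and the limit is (-1025/8)/(1) = -1025/8.

-1025/8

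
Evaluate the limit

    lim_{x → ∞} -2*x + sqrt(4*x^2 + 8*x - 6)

This has the form ∞ − ∞. Multiply and divide by the conjugate √(4*x^2 + 8*x - 6) + 2x.
That gives (8x - 6) / (√(4*x^2 + 8*x - 6) + 2x).
Divide numerator and denominator by x: the limit is 8/(2·2) = 2.

2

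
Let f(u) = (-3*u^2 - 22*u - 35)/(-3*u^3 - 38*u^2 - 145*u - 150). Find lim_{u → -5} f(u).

Since u = -5 makes numerator and denominator zero, (u + 5) divides both.
Cancelling it gives (-3*u - 7)/(-3*u^2 - 23*u - 30); now plug in u = -5 to get 4/5.

4/5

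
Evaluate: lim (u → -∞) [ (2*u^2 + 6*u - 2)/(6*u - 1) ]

The numerator has higher degree (2 > 1); the quotient behaves like (2/(6))·u^1 for large |u|.
As u → −∞ this diverges to -∞.

-∞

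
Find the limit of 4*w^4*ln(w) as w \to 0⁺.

0

This is a 0·(−∞) form. Rewrite as 4·ln(w) / w^(−4) and apply L'Hôpital:
the derivative quotient is 4·(1/w) / (−4·w^(−5)) = (-4/4)·w^4 → 0.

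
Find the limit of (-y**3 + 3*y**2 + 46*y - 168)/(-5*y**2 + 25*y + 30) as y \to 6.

Since y = 6 makes numerator and denominator zero, (y - 6) divides both.
Cancelling it gives (-y^2 - 3*y + 28)/(-5*y - 5); now plug in y = 6 to get 26/35.

26/35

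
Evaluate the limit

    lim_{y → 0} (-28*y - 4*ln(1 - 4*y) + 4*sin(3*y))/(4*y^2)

Substitution gives 0/0; apply L'Hôpital's rule 2 times.
After differentiating numerator and denominator 2 times the quotient is (-36*sin(3*y) + 64/(4*y - 1)^2)/(8); at y = 0 this is 8.

8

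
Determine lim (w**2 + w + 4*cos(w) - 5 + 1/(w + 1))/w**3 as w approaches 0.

-1

Substitution gives 0/0 (the numerator vanishes to order 3).
Expand each term to order w^3: the coefficient of w^3 in 1/(1 + w) is -1 and in 4·cos(w) is 0.
Lower-order terms cancel with the polynomial part, so the numerator is (-1)·w^3 + o(w^3), and the limit is (-1)/(1) = -1.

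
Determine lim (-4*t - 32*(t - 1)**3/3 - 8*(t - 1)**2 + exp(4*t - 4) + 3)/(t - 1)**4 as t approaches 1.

32/3

Direct substitution gives 0/0.
Apply L'Hôpital: lim (-16*t - 32*(t - 1)^2 + 4*e^(4*t - 4) + 12)/(4*(t - 1)^3), still 0/0.
Apply L'Hôpital: lim (-64*t + 16*e^(4*t - 4) + 48)/(12*(t - 1)^2), still 0/0.
Apply L'Hôpital: lim (64*e^(4*t - 4) - 64)/(24*t - 24), still 0/0.
After 4 applications of L'Hôpital's rule the quotient is (256*e^(4*t - 4))/(24); substituting t = 1 gives 32/3.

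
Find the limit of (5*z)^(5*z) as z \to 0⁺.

1

Base → 0⁺ and exponent → 0⁺: a 0^0 form.
Take logs: 5z·ln(5z). This is 0·(−∞); rewriting as ln(5z)/(1/(5z)) and applying L'Hôpital gives 0.
Hence the limit is e^0 = 1.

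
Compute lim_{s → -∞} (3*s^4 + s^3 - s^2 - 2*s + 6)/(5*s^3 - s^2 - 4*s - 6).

-∞

The numerator has higher degree (4 > 3); the quotient behaves like (3/(5))·s^1 for large |s|.
As s → −∞ this diverges to -∞.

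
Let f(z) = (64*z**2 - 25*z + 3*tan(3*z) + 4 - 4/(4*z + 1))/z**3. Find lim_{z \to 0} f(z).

283

Substitution gives 0/0; apply L'Hôpital's rule 3 times.
After differentiating numerator and denominator 3 times the quotient is (486*tan(3*z)^2/cos(3*z)^2 + 162/cos(3*z)^2 + 1536/(4*z + 1)^4)/(6); at z = 0 this is 283.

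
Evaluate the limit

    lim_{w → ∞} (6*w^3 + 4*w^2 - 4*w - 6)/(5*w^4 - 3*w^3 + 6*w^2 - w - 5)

The denominator has degree 4 and the numerator degree 3. Dividing numerator and denominator by w^4 sends every term to 0 except the leading denominator term, so the limit is 0.

0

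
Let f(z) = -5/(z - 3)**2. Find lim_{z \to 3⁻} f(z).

-∞

As z → 3⁻, (z - 3) → 0⁻, so (z - 3)^2 → 0⁺ and -5/(z - 3)^2 → -∞.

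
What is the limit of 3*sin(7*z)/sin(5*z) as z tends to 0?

Substitution gives 0/0.
Divide numerator and denominator by z: sin(7z)/z → 7 and sin(5z)/z → 5, so the limit is 3·7/5 = 21/5.

21/5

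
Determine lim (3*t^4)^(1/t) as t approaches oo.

Base → ∞ and exponent → 0: an ∞^0 form.
Take logs: (1/t)·ln(3·t^4) = (ln 3 + 4·ln t)/t → 0.
So the limit is e^0 = 1.

1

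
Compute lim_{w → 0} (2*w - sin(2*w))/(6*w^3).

2/9

Direct substitution gives 0/0.
Apply L'Hôpital: lim (2 - 2*cos(2*w))/(18*w^2), still 0/0.
Apply L'Hôpital: lim (4*sin(2*w))/(36*w), still 0/0.
After 3 applications of L'Hôpital's rule the quotient is (8*cos(2*w))/(36); substituting w = 0 gives 2/9.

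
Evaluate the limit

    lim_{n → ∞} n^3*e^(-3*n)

Write as n^3/e^{3n}, an ∞/∞ form.
Exponential growth dominates any polynomial, so repeated L'Hôpital (or the standard result) gives 0.

0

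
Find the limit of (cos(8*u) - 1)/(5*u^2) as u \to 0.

-32/5

Direct substitution gives 0/0.
Apply L'Hôpital: lim (-8*sin(8*u))/(10*u), still 0/0.
After 2 applications of L'Hôpital's rule the quotient is (-64*cos(8*u))/(10); substituting u = 0 gives -32/5.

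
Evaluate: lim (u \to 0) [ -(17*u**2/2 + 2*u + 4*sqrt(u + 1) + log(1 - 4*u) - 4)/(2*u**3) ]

Substitution gives 0/0 (the numerator vanishes to order 3).
Expand each term to order u^3: the coefficient of u^3 in ln(1 - 4u) is -64/3 and in 4·√(1 + u) is 1/4.
Lower-order terms cancel with the polynomial part, so the numerator is (-253/12)·u^3 + o(u^3), and the limit is (-253/12)/(-2) = 253/24.

253/24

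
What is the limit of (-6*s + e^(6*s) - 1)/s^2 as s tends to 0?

18

Direct substitution gives 0/0.
Apply L'Hôpital: lim (6*e^(6*s) - 6)/(2*s), still 0/0.
After 2 applications of L'Hôpital's rule the quotient is (36*e^(6*s))/(2); substituting s = 0 gives 18.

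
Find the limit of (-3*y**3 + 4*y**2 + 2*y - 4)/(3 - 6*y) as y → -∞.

The numerator has higher degree (3 > 1); the quotient behaves like (-3/(-6))·y^2 for large |y|.
As y → −∞ this diverges to ∞.

∞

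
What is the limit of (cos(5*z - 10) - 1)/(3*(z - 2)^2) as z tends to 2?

Direct substitution gives 0/0.
Apply L'Hôpital: lim (-5*sin(5*z - 10))/(6*z - 12), still 0/0.
After 2 applications of L'Hôpital's rule the quotient is (-25*cos(5*z - 10))/(6); substituting z = 2 gives -25/6.

-25/6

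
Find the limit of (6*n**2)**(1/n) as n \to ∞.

1

Base → ∞ and exponent → 0: an ∞^0 form.
Take logs: (1/n)·ln(6·n^2) = (ln 6 + 2·ln n)/n → 0.
So the limit is e^0 = 1.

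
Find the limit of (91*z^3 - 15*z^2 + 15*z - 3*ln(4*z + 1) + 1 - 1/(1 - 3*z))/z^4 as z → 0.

111

Substitution gives 0/0 (the numerator vanishes to order 4).
Expand each term to order z^4: the coefficient of z^4 in -3·ln(1 + 4z) is 192 and in −1/(1 - 3z) is -81.
Lower-order terms cancel with the polynomial part, so the numerator is (111)·z^4 + o(z^4), and the limit is (111)/(1) = 111.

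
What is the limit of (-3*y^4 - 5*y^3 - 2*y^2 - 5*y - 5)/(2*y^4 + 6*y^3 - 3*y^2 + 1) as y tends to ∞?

-3/2

Numerator and denominator both have degree 4.
Dividing every term by y^4, all lower-order terms vanish and the limit is the ratio of leading coefficients, -3/(2) = -3/2.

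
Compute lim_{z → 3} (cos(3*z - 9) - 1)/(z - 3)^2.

-9/2

Direct substitution gives 0/0.
Apply L'Hôpital: lim (-3*sin(3*z - 9))/(2*z - 6), still 0/0.
After 2 applications of L'Hôpital's rule the quotient is (-9*cos(3*z - 9))/(2); substituting z = 3 gives -9/2.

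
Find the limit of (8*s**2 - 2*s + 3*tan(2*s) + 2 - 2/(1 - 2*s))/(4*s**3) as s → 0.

-2

Substitution gives 0/0; apply L'Hôpital's rule 3 times.
After differentiating numerator and denominator 3 times the quotient is (144*tan(2*s)^2/cos(2*s)^2 + 48/cos(2*s)^2 - 96/(2*s - 1)^4)/(24); at s = 0 this is -2.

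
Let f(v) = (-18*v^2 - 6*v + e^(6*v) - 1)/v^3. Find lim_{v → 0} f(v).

Direct substitution gives 0/0.
Apply L'Hôpital: lim (-36*v + 6*e^(6*v) - 6)/(3*v^2), still 0/0.
Apply L'Hôpital: lim (36*e^(6*v) - 36)/(6*v), still 0/0.
After 3 applications of L'Hôpital's rule the quotient is (216*e^(6*v))/(6); substituting v = 0 gives 36.

36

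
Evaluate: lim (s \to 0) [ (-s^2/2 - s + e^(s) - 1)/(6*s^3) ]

Direct substitution gives 0/0.
Apply L'Hôpital: lim (-s + e^(s) - 1)/(18*s^2), still 0/0.
Apply L'Hôpital: lim (e^(s) - 1)/(36*s), still 0/0.
After 3 applications of L'Hôpital's rule the quotient is (e^(s))/(36); substituting s = 0 gives 1/36.

1/36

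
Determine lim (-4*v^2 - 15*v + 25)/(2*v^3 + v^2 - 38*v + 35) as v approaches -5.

25/102

Direct substitution gives 0/0, so factor. Both numerator and denominator have (v + 5) as a factor.
After cancelling, the expression reduces to (5 - 4*v)/(2*v^2 - 9*v + 7).
Substituting v = -5 gives 25/102.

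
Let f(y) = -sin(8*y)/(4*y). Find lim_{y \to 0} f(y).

Substitution gives 0/0.
Write it as (8/(-4))·sin(8y)/(8y); since sin(u)/u → 1, the limit is -2.

-2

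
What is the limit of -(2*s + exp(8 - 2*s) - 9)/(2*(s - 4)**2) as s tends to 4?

-1

Direct substitution gives 0/0.
Apply L'Hôpital: lim (2 - 2*e^(8 - 2*s))/(16 - 4*s), still 0/0.
After 2 applications of L'Hôpital's rule the quotient is (4*e^(8 - 2*s))/(-4); substituting s = 4 gives -1.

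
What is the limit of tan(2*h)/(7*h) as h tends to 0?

Substitution gives 0/0.
Since tan(u)/u → 1 as u → 0, tan(2h)/(2h) → 1 and the limit is 2/7.

2/7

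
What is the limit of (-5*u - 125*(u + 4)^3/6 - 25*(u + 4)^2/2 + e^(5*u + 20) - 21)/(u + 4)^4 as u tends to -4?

625/24

Direct substitution gives 0/0.
Apply L'Hôpital: lim (-25*u - 125*(u + 4)^2/2 + 5*e^(5*u + 20) - 105)/(4*(u + 4)^3), still 0/0.
Apply L'Hôpital: lim (-125*u + 25*e^(5*u + 20) - 525)/(12*(u + 4)^2), still 0/0.
Apply L'Hôpital: lim (125*e^(5*u + 20) - 125)/(24*u + 96), still 0/0.
After 4 applications of L'Hôpital's rule the quotient is (625*e^(5*u + 20))/(24); substituting u = -4 gives 625/24.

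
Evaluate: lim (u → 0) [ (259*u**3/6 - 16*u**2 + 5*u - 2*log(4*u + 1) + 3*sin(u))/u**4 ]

128

Substitution gives 0/0; apply L'Hôpital's rule 4 times.
After differentiating numerator and denominator 4 times the quotient is (3*sin(u) + 3072/(4*u + 1)^4)/(24); at u = 0 this is 128.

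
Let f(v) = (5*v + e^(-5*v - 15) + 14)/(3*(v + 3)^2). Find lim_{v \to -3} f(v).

25/6

Direct substitution gives 0/0.
Apply L'Hôpital: lim (5 - 5*e^(-5*v - 15))/(6*v + 18), still 0/0.
After 2 applications of L'Hôpital's rule the quotient is (25*e^(-5*v - 15))/(6); substituting v = -3 gives 25/6.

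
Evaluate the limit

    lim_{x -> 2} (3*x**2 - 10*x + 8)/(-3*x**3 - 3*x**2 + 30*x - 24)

-1/9

Direct substitution gives 0/0, so factor. Both numerator and denominator have (x - 2) as a factor.
After cancelling, the expression reduces to (3*x - 4)/(-3*x^2 - 9*x + 12).
Substituting x = 2 gives -1/9.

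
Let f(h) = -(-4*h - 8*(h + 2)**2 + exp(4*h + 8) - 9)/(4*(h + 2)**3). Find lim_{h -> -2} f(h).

-8/3

Direct substitution gives 0/0.
Apply L'Hôpital: lim (-16*h + 4*e^(4*h + 8) - 36)/(-12*(h + 2)^2), still 0/0.
Apply L'Hôpital: lim (16*e^(4*h + 8) - 16)/(-24*h - 48), still 0/0.
After 3 applications of L'Hôpital's rule the quotient is (64*e^(4*h + 8))/(-24); substituting h = -2 gives -8/3.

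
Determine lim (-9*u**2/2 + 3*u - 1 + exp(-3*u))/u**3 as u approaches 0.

-9/2

Direct substitution gives 0/0.
Apply L'Hôpital: lim (-9*u + 3 - 3*e^(-3*u))/(3*u^2), still 0/0.
Apply L'Hôpital: lim (-9 + 9*e^(-3*u))/(6*u), still 0/0.
After 3 applications of L'Hôpital's rule the quotient is (-27*e^(-3*u))/(6); substituting u = 0 gives -9/2.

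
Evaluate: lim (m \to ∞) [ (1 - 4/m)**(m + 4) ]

e^(-4)

Let L be the limit and take ln: ln L = lim (m + 4)·ln(1 - 4/m) = lim (m + 4)·(-4/m + O(1/m²)) = -4.
Hence L = e^(-4).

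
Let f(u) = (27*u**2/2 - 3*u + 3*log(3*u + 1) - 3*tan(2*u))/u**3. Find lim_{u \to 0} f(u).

Substitution gives 0/0 (the numerator vanishes to order 3).
Expand each term to order u^3: the coefficient of u^3 in 3·ln(1 + 3u) is 27 and in -3·tan(2u) is -8.
Lower-order terms cancel with the polynomial part, so the numerator is (19)·u^3 + o(u^3), and the limit is (19)/(1) = 19.

19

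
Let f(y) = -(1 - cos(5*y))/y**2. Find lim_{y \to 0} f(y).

-25/2

Substitution gives 0/0.
Use (1 − cos u)/u² → 1/2 with u = 5y: the limit is 5²/(2·(-1)) = -25/2.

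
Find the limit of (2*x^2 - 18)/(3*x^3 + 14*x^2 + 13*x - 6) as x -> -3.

-6/5

Since x = -3 makes numerator and denominator zero, (x + 3) divides both.
Cancelling it gives (2*x - 6)/(3*x^2 + 5*x - 2); now plug in x = -3 to get -6/5.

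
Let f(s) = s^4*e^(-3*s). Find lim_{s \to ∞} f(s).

0

Write as s^4/e^{3s}, an ∞/∞ form.
Exponential growth dominates any polynomial, so repeated L'Hôpital (or the standard result) gives 0.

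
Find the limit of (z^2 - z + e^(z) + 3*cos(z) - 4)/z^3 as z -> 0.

1/6

Substitution gives 0/0; apply L'Hôpital's rule 3 times.
After differentiating numerator and denominator 3 times the quotient is (e^(z) + 3*sin(z))/(6); at z = 0 this is 1/6.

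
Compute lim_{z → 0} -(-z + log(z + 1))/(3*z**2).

Direct substitution gives 0/0.
Apply L'Hôpital: lim (-1 + 1/(z + 1))/(-6*z), still 0/0.
After 2 applications of L'Hôpital's rule the quotient is (-1/(z + 1)^2)/(-6); substituting z = 0 gives 1/6.

1/6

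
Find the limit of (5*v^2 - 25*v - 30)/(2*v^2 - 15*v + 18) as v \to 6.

35/9

At v = 6 both the top and bottom vanish — a removable singularity. Factoring out (v - 6) from each leaves (5*v + 5)/(2*v - 3), which at v = 6 equals 35/9.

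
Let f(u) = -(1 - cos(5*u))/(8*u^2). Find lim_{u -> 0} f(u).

Substitution gives 0/0.
Use (1 − cos θ)/θ² → 1/2 with θ = 5u: the limit is 5²/(2·(-8)) = -25/16.

-25/16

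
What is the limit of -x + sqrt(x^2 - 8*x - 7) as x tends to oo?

-4

An ∞ − ∞ form. Rationalising with the conjugate, the difference becomes (-8x - 7) / (√(x^2 - 8*x - 7) + x).
For large x the denominator behaves like 2·x, so the quotient tends to -8/2 = -4.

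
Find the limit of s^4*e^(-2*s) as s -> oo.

0

Write as s^4/e^{2s}, an ∞/∞ form.
Exponential growth dominates any polynomial, so repeated L'Hôpital (or the standard result) gives 0.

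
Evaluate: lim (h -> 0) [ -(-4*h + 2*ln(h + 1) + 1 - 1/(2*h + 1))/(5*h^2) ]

1

Substitution gives 0/0; apply L'Hôpital's rule 2 times.
After differentiating numerator and denominator 2 times the quotient is (-8/(2*h + 1)^3 - 2/(h + 1)^2)/(-10); at h = 0 this is 1.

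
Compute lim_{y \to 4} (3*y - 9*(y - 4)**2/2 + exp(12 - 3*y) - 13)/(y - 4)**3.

-9/2

Direct substitution gives 0/0.
Apply L'Hôpital: lim (-9*y - 3*e^(12 - 3*y) + 39)/(3*(y - 4)^2), still 0/0.
Apply L'Hôpital: lim (9*e^(12 - 3*y) - 9)/(6*y - 24), still 0/0.
After 3 applications of L'Hôpital's rule the quotient is (-27*e^(12 - 3*y))/(6); substituting y = 4 gives -9/2.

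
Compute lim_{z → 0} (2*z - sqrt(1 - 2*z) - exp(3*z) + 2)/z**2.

-4

Substitution gives 0/0; apply L'Hôpital's rule 2 times.
After differentiating numerator and denominator 2 times the quotient is (-9*e^(3*z) + (1 - 2*z)^(-3/2))/(2); at z = 0 this is -4.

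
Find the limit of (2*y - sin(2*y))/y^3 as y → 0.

Direct substitution gives 0/0.
Apply L'Hôpital: lim (2 - 2*cos(2*y))/(3*y^2), still 0/0.
Apply L'Hôpital: lim (4*sin(2*y))/(6*y), still 0/0.
After 3 applications of L'Hôpital's rule the quotient is (8*cos(2*y))/(6); substituting y = 0 gives 4/3.

4/3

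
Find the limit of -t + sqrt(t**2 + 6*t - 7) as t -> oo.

This has the form ∞ − ∞. Multiply and divide by the conjugate √(t^2 + 6*t - 7) + t.
That gives (6t - 7) / (√(t^2 + 6*t - 7) + t).
Divide numerator and denominator by t: the limit is 6/(2·1) = 3.

3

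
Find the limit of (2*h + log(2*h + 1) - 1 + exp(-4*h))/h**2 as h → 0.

Substitution gives 0/0; apply L'Hôpital's rule 2 times.
After differentiating numerator and denominator 2 times the quotient is (16*e^(-4*h) - 4/(2*h + 1)^2)/(2); at h = 0 this is 6.

6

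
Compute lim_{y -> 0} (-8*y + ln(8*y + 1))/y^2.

Direct substitution gives 0/0.
Apply L'Hôpital: lim (-8 + 8/(8*y + 1))/(2*y), still 0/0.
After 2 applications of L'Hôpital's rule the quotient is (-64/(8*y + 1)^2)/(2); substituting y = 0 gives -32.

-32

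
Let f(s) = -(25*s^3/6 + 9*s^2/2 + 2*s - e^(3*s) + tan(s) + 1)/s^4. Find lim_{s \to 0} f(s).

27/8

Substitution gives 0/0 (the numerator vanishes to order 4).
Expand each term to order s^4: the coefficient of s^4 in −e^(3s) is -27/8 and in tan(s) is 0.
Lower-order terms cancel with the polynomial part, so the numerator is (-27/8)·s^4 + o(s^4), and the limit is (-27/8)/(-1) = 27/8.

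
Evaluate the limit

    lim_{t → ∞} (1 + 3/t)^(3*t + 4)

Let L be the limit and take ln: ln L = lim (3t + 4)·ln(1 + 3/t) = lim (3t + 4)·(3/t + O(1/t²)) = 9.
Hence L = e^(9).

e^(9)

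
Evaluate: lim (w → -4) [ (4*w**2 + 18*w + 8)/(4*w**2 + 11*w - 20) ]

2/3

At w = -4 both the top and bottom vanish — a removable singularity. Factoring out (w + 4) from each leaves (4*w + 2)/(4*w - 5), which at w = -4 equals 2/3.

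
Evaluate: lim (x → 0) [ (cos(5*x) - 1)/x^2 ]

Direct substitution gives 0/0.
Apply L'Hôpital: lim (-5*sin(5*x))/(2*x), still 0/0.
After 2 applications of L'Hôpital's rule the quotient is (-25*cos(5*x))/(2); substituting x = 0 gives -25/2.

-25/2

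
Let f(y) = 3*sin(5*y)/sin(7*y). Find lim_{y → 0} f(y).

15/7

Substitution gives 0/0.
Divide numerator and denominator by y: sin(5y)/y → 5 and sin(7y)/y → 7, so the limit is 3·5/7 = 15/7.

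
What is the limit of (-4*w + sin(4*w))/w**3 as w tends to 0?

-32/3

Direct substitution gives 0/0.
Apply L'Hôpital: lim (4*cos(4*w) - 4)/(3*w^2), still 0/0.
Apply L'Hôpital: lim (-16*sin(4*w))/(6*w), still 0/0.
After 3 applications of L'Hôpital's rule the quotient is (-64*cos(4*w))/(6); substituting w = 0 gives -32/3.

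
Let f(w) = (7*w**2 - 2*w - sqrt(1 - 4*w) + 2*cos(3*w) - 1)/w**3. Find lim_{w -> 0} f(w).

4

Substitution gives 0/0; apply L'Hôpital's rule 3 times.
After differentiating numerator and denominator 3 times the quotient is (54*sin(3*w) + 24/(1 - 4*w)^(5/2))/(6); at w = 0 this is 4.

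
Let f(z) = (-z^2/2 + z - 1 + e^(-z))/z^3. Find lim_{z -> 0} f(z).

-1/6

Direct substitution gives 0/0.
Apply L'Hôpital: lim (-z + 1 - e^(-z))/(3*z^2), still 0/0.
Apply L'Hôpital: lim (-1 + e^(-z))/(6*z), still 0/0.
After 3 applications of L'Hôpital's rule the quotient is (-e^(-z))/(6); substituting z = 0 gives -1/6.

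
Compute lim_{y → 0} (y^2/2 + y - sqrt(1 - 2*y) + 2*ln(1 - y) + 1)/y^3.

-1/6

Substitution gives 0/0 (the numerator vanishes to order 3).
Expand each term to order y^3: the coefficient of y^3 in 2·ln(1 - y) is -2/3 and in −√(1 - 2y) is 1/2.
Lower-order terms cancel with the polynomial part, so the numerator is (-1/6)·y^3 + o(y^3), and the limit is (-1/6)/(1) = -1/6.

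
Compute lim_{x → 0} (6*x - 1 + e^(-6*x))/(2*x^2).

9

Direct substitution gives 0/0.
Apply L'Hôpital: lim (6 - 6*e^(-6*x))/(4*x), still 0/0.
After 2 applications of L'Hôpital's rule the quotient is (36*e^(-6*x))/(4); substituting x = 0 gives 9.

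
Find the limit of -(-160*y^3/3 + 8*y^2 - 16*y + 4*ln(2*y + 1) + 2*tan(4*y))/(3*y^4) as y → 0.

16/3

Substitution gives 0/0 (the numerator vanishes to order 4).
Expand each term to order y^4: the coefficient of y^4 in 4·ln(1 + 2y) is -16 and in 2·tan(4y) is 0.
Lower-order terms cancel with the polynomial part, so the numerator is (-16)·y^4 + o(y^4), and the limit is (-16)/(-3) = 16/3.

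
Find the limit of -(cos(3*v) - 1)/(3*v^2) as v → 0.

Direct substitution gives 0/0.
Apply L'Hôpital: lim (-3*sin(3*v))/(-6*v), still 0/0.
After 2 applications of L'Hôpital's rule the quotient is (-9*cos(3*v))/(-6); substituting v = 0 gives 3/2.

3/2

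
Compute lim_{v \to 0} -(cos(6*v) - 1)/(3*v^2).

Direct substitution gives 0/0.
Apply L'Hôpital: lim (-6*sin(6*v))/(-6*v), still 0/0.
After 2 applications of L'Hôpital's rule the quotient is (-36*cos(6*v))/(-6); substituting v = 0 gives 6.

6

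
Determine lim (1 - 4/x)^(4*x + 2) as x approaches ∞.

e^(-16)

The base → 1 and the exponent → ∞: a 1^∞ form.
Take logarithms: (4x + 2)·ln(1 - 4/x). Since ln(1+u) ~ u for small u, this behaves like (4x)·(-4/x) → -16.
So the limit is e^(-16).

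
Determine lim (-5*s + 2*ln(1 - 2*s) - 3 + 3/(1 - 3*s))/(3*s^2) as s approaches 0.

23/3

Substitution gives 0/0 (the numerator vanishes to order 2).
Expand each term to order s^2: the coefficient of s^2 in 3·1/(1 - 3s) is 27 and in 2·ln(1 - 2s) is -4.
Lower-order terms cancel with the polynomial part, so the numerator is (23)·s^2 + o(s^2), and the limit is (23)/(3) = 23/3.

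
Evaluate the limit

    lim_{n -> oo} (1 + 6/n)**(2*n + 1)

e^(12)

Let L be the limit and take ln: ln L = lim (2n + 1)·ln(1 + 6/n) = lim (2n + 1)·(6/n + O(1/n²)) = 12.
Hence L = e^(12).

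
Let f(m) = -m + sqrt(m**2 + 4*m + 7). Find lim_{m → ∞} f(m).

2

An ∞ − ∞ form. Rationalising with the conjugate, the difference becomes (4m + 7) / (√(m^2 + 4*m + 7) + m).
For large m the denominator behaves like 2·m, so the quotient tends to 4/2 = 2.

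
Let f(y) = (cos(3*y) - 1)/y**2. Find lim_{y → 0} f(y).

Direct substitution gives 0/0.
Apply L'Hôpital: lim (-3*sin(3*y))/(2*y), still 0/0.
After 2 applications of L'Hôpital's rule the quotient is (-9*cos(3*y))/(2); substituting y = 0 gives -9/2.

-9/2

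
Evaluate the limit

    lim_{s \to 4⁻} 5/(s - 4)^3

As s → 4⁻, (s - 4) → 0⁻, so (s - 4)^3 → 0⁻ and 5/(s - 4)^3 → -∞.

-∞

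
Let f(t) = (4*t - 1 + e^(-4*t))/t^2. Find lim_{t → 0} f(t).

Direct substitution gives 0/0.
Apply L'Hôpital: lim (4 - 4*e^(-4*t))/(2*t), still 0/0.
After 2 applications of L'Hôpital's rule the quotient is (16*e^(-4*t))/(2); substituting t = 0 gives 8.

8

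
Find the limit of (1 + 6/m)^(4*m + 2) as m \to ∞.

Write it as [(1 + 6/m)^m]^(4) · (1 + 6/m)^(2). The bracketed term tends to e^(6) and the second factor to 1, so the limit is e^(24).

e^(24)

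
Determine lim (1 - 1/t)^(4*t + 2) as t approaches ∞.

e^(-4)

The base → 1 and the exponent → ∞: a 1^∞ form.
Take logarithms: (4t + 2)·ln(1 - 1/t). Since ln(1+u) ~ u for small u, this behaves like (4t)·(-1/t) → -4.
So the limit is e^(-4).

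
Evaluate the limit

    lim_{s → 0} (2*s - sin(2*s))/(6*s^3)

2/9

Direct substitution gives 0/0.
Apply L'Hôpital: lim (2 - 2*cos(2*s))/(18*s^2), still 0/0.
Apply L'Hôpital: lim (4*sin(2*s))/(36*s), still 0/0.
After 3 applications of L'Hôpital's rule the quotient is (8*cos(2*s))/(36); substituting s = 0 gives 2/9.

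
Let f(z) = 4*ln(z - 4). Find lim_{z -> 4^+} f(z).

-∞

As z → 4⁺, z - 4 → 0⁺ and ln(z - 4) → −∞.
Multiplying by 4 gives -∞.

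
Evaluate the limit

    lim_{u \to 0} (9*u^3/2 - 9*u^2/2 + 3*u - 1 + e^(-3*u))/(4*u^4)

Direct substitution gives 0/0.
Apply L'Hôpital: lim (27*u^2/2 - 9*u + 3 - 3*e^(-3*u))/(16*u^3), still 0/0.
Apply L'Hôpital: lim (27*u - 9 + 9*e^(-3*u))/(48*u^2), still 0/0.
Apply L'Hôpital: lim (27 - 27*e^(-3*u))/(96*u), still 0/0.
After 4 applications of L'Hôpital's rule the quotient is (81*e^(-3*u))/(96); substituting u = 0 gives 27/32.

27/32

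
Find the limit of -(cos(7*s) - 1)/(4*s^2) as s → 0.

Direct substitution gives 0/0.
Apply L'Hôpital: lim (-7*sin(7*s))/(-8*s), still 0/0.
After 2 applications of L'Hôpital's rule the quotient is (-49*cos(7*s))/(-8); substituting s = 0 gives 49/8.

49/8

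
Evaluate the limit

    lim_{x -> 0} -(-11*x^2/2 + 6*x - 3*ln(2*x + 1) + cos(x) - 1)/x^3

Substitution gives 0/0 (the numerator vanishes to order 3).
Expand each term to order x^3: the coefficient of x^3 in cos(x) is 0 and in -3·ln(1 + 2x) is -8.
Lower-order terms cancel with the polynomial part, so the numerator is (-8)·x^3 + o(x^3), and the limit is (-8)/(-1) = 8.

8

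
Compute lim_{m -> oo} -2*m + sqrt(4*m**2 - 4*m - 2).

-1

This has the form ∞ − ∞. Multiply and divide by the conjugate √(4*m^2 - 4*m - 2) + 2m.
That gives (-4m - 2) / (√(4*m^2 - 4*m - 2) + 2m).
Divide numerator and denominator by m: the limit is -4/(2·2) = -1.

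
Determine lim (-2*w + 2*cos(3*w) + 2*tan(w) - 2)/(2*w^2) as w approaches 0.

Substitution gives 0/0 (the numerator vanishes to order 2).
Expand each term to order w^2: the coefficient of w^2 in 2·cos(3w) is -9 and in 2·tan(w) is 0.
Lower-order terms cancel with the polynomial part, so the numerator is (-9)·w^2 + o(w^2), and the limit is (-9)/(2) = -9/2.

-9/2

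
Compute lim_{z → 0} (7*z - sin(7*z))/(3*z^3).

343/18

Direct substitution gives 0/0.
Apply L'Hôpital: lim (7 - 7*cos(7*z))/(9*z^2), still 0/0.
Apply L'Hôpital: lim (49*sin(7*z))/(18*z), still 0/0.
After 3 applications of L'Hôpital's rule the quotient is (343*cos(7*z))/(18); substituting z = 0 gives 343/18.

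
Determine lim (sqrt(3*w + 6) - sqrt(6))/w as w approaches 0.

√(6)/4

Substitution gives 0/0. Multiply numerator and denominator by the conjugate √(6 + 3w) + √6.
The numerator becomes (6 + 3w) − 6 = 3w, so the expression simplifies to 3/(√(6 + 3w) + √6).
Letting w → 0 gives 3/(2√6) = √(6)/4.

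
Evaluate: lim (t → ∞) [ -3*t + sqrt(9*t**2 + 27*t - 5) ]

An ∞ − ∞ form. Rationalising with the conjugate, the difference becomes (27t - 5) / (√(9*t^2 + 27*t - 5) + 3t).
For large t the denominator behaves like 2·3t, so the quotient tends to 27/6 = 9/2.

9/2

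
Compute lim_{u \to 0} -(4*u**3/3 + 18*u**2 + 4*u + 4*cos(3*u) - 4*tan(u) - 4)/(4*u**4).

Substitution gives 0/0 (the numerator vanishes to order 4).
Expand each term to order u^4: the coefficient of u^4 in -4·tan(u) is 0 and in 4·cos(3u) is 27/2.
Lower-order terms cancel with the polynomial part, so the numerator is (27/2)·u^4 + o(u^4), and the limit is (27/2)/(-4) = -27/8.

-27/8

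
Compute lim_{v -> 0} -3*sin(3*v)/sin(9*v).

-1

Substitution gives 0/0.
Divide numerator and denominator by v: sin(3v)/v → 3 and sin(9v)/v → 9, so the limit is -3·3/9 = -1.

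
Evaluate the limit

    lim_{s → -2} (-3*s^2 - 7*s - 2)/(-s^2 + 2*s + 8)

5/6

Direct substitution gives 0/0, so factor. Both numerator and denominator have (s + 2) as a factor.
After cancelling, the expression reduces to (-3*s - 1)/(4 - s).
Substituting s = -2 gives 5/6.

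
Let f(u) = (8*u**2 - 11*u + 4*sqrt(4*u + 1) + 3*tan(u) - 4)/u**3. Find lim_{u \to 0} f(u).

17

Substitution gives 0/0 (the numerator vanishes to order 3).
Expand each term to order u^3: the coefficient of u^3 in 3·tan(u) is 1 and in 4·√(1 + 4u) is 16.
Lower-order terms cancel with the polynomial part, so the numerator is (17)·u^3 + o(u^3), and the limit is (17)/(1) = 17.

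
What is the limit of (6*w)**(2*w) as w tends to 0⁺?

Base → 0⁺ and exponent → 0⁺: a 0^0 form.
Take logs: 2w·ln(6w). This is 0·(−∞); rewriting as ln(6w)/(1/(2w)) and applying L'Hôpital gives 0.
Hence the limit is e^0 = 1.

1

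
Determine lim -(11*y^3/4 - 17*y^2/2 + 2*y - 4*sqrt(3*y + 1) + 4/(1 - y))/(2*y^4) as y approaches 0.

Substitution gives 0/0; apply L'Hôpital's rule 4 times.
After differentiating numerator and denominator 4 times the quotient is (1215/(4*(3*y + 1)^(7/2)) - 96/(y - 1)^5)/(-48); at y = 0 this is -533/64.

-533/64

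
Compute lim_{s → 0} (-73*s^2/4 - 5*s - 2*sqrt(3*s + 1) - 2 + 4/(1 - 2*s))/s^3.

229/8

Substitution gives 0/0; apply L'Hôpital's rule 3 times.
After differentiating numerator and denominator 3 times the quotient is (-81/(4*(3*s + 1)^(5/2)) + 192/(2*s - 1)^4)/(6); at s = 0 this is 229/8.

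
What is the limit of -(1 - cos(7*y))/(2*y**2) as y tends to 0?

-49/4

Substitution gives 0/0.
Use (1 − cos u)/u² → 1/2 with u = 7y: the limit is 7²/(2·(-2)) = -49/4.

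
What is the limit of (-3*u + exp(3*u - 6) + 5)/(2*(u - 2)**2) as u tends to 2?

9/4

Direct substitution gives 0/0.
Apply L'Hôpital: lim (3*e^(3*u - 6) - 3)/(4*u - 8), still 0/0.
After 2 applications of L'Hôpital's rule the quotient is (9*e^(3*u - 6))/(4); substituting u = 2 gives 9/4.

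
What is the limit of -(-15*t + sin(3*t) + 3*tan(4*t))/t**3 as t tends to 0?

-119/2

Substitution gives 0/0 (the numerator vanishes to order 3).
Expand each term to order t^3: the coefficient of t^3 in 3·tan(4t) is 64 and in sin(3t) is -9/2.
Lower-order terms cancel with the polynomial part, so the numerator is (119/2)·t^3 + o(t^3), and the limit is (119/2)/(-1) = -119/2.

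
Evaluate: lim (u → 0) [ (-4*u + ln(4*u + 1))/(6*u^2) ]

-4/3

Direct substitution gives 0/0.
Apply L'Hôpital: lim (-4 + 4/(4*u + 1))/(12*u), still 0/0.
After 2 applications of L'Hôpital's rule the quotient is (-16/(4*u + 1)^2)/(12); substituting u = 0 gives -4/3.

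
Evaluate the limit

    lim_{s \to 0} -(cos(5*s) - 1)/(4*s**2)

25/8

Direct substitution gives 0/0.
Apply L'Hôpital: lim (-5*sin(5*s))/(-8*s), still 0/0.
After 2 applications of L'Hôpital's rule the quotient is (-25*cos(5*s))/(-8); substituting s = 0 gives 25/8.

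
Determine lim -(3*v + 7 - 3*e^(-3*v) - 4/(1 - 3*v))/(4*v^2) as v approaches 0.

99/8

Substitution gives 0/0 (the numerator vanishes to order 2).
Expand each term to order v^2: the coefficient of v^2 in -3·e^(-3v) is -27/2 and in -4·1/(1 - 3v) is -36.
Lower-order terms cancel with the polynomial part, so the numerator is (-99/2)·v^2 + o(v^2), and the limit is (-99/2)/(-4) = 99/8.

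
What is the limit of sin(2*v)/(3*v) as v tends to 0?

2/3

Substitution gives 0/0.
Write it as (2/3)·sin(2v)/(2v); since sin(u)/u → 1, the limit is 2/3.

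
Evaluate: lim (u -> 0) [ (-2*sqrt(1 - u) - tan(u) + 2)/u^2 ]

1/4

Substitution gives 0/0 (the numerator vanishes to order 2).
Expand each term to order u^2: the coefficient of u^2 in -2·√(1 - u) is 1/4 and in −tan(u) is 0.
Lower-order terms cancel with the polynomial part, so the numerator is (1/4)·u^2 + o(u^2), and the limit is (1/4)/(1) = 1/4.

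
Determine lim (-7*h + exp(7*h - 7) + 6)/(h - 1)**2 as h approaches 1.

Direct substitution gives 0/0.
Apply L'Hôpital: lim (7*e^(7*h - 7) - 7)/(2*h - 2), still 0/0.
After 2 applications of L'Hôpital's rule the quotient is (49*e^(7*h - 7))/(2); substituting h = 1 gives 49/2.

49/2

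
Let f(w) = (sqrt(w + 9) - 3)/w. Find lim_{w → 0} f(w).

Substitution gives 0/0. Multiply numerator and denominator by the conjugate √(9 + w) + √9.
The numerator becomes (9 + w) − 9 = w, so the expression simplifies to 1/(√(9 + w) + √9).
Letting w → 0 gives 1/(2√9) = 1/6.

1/6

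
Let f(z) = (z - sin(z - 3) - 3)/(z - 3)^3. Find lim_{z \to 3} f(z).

Direct substitution gives 0/0.
Apply L'Hôpital: lim (1 - cos(z - 3))/(3*(z - 3)^2), still 0/0.
Apply L'Hôpital: lim (sin(z - 3))/(6*z - 18), still 0/0.
After 3 applications of L'Hôpital's rule the quotient is (cos(z - 3))/(6); substituting z = 3 gives 1/6.

1/6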